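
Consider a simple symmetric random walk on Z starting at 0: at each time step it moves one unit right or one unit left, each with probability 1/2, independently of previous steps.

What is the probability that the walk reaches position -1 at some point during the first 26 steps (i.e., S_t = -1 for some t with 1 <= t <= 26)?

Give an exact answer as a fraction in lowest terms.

Answer: 7088533/8388608

Derivation:
Count via complement. Let g(t,s) = #length-t paths at position s with S_1..S_t all ≠ -1.
g(t,s) = g(t-1,s-1) + g(t-1,s+1) for s ≠ -1; g(t,-1) = 0.
t=0: g(0,0)=1
t=1: g(1,1)=1
t=2: g(2,0)=1 g(2,2)=1
t=3: g(3,1)=2 g(3,3)=1
t=4: g(4,0)=2 g(4,2)=3 g(4,4)=1
t=5: g(5,1)=5 g(5,3)=4 g(5,5)=1
t=6: g(6,0)=5 g(6,2)=9 g(6,4)=5 g(6,6)=1
t=7: g(7,1)=14 g(7,3)=14 g(7,5)=6 g(7,7)=1
t=8: g(8,0)=14 g(8,2)=28 g(8,4)=20 g(8,6)=7 g(8,8)=1
t=9: g(9,1)=42 g(9,3)=48 g(9,5)=27 g(9,7)=8 g(9,9)=1
t=10: g(10,0)=42 g(10,2)=90 g(10,4)=75 g(10,6)=35 g(10,8)=9 g(10,10)=1
t=11: g(11,1)=132 g(11,3)=165 g(11,5)=110 g(11,7)=44 g(11,9)=10 g(11,11)=1
t=12: g(12,0)=132 g(12,2)=297 g(12,4)=275 g(12,6)=154 g(12,8)=54 g(12,10)=11 g(12,12)=1
t=13: g(13,1)=429 g(13,3)=572 g(13,5)=429 g(13,7)=208 g(13,9)=65 g(13,11)=12 g(13,13)=1
t=14: g(14,0)=429 g(14,2)=1001 g(14,4)=1001 g(14,6)=637 g(14,8)=273 g(14,10)=77 g(14,12)=13 g(14,14)=1
t=15: g(15,1)=1430 g(15,3)=2002 g(15,5)=1638 g(15,7)=910 g(15,9)=350 g(15,11)=90 g(15,13)=14 g(15,15)=1
t=16: g(16,0)=1430 g(16,2)=3432 g(16,4)=3640 g(16,6)=2548 g(16,8)=1260 g(16,10)=440 g(16,12)=104 g(16,14)=15 g(16,16)=1
t=17: g(17,1)=4862 g(17,3)=7072 g(17,5)=6188 g(17,7)=3808 g(17,9)=1700 g(17,11)=544 g(17,13)=119 g(17,15)=16 g(17,17)=1
t=18: g(18,0)=4862 g(18,2)=11934 g(18,4)=13260 g(18,6)=9996 g(18,8)=5508 g(18,10)=2244 g(18,12)=663 g(18,14)=135 g(18,16)=17 g(18,18)=1
t=19: g(19,1)=16796 g(19,3)=25194 g(19,5)=23256 g(19,7)=15504 g(19,9)=7752 g(19,11)=2907 g(19,13)=798 g(19,15)=152 g(19,17)=18 g(19,19)=1
t=20: g(20,0)=16796 g(20,2)=41990 g(20,4)=48450 g(20,6)=38760 g(20,8)=23256 g(20,10)=10659 g(20,12)=3705 g(20,14)=950 g(20,16)=170 g(20,18)=19 g(20,20)=1
t=21: g(21,1)=58786 g(21,3)=90440 g(21,5)=87210 g(21,7)=62016 g(21,9)=33915 g(21,11)=14364 g(21,13)=4655 g(21,15)=1120 g(21,17)=189 g(21,19)=20 g(21,21)=1
t=22: g(22,0)=58786 g(22,2)=149226 g(22,4)=177650 g(22,6)=149226 g(22,8)=95931 g(22,10)=48279 g(22,12)=19019 g(22,14)=5775 g(22,16)=1309 g(22,18)=209 g(22,20)=21 g(22,22)=1
t=23: g(23,1)=208012 g(23,3)=326876 g(23,5)=326876 g(23,7)=245157 g(23,9)=144210 g(23,11)=67298 g(23,13)=24794 g(23,15)=7084 g(23,17)=1518 g(23,19)=230 g(23,21)=22 g(23,23)=1
t=24: g(24,0)=208012 g(24,2)=534888 g(24,4)=653752 g(24,6)=572033 g(24,8)=389367 g(24,10)=211508 g(24,12)=92092 g(24,14)=31878 g(24,16)=8602 g(24,18)=1748 g(24,20)=252 g(24,22)=23 g(24,24)=1
t=25: g(25,1)=742900 g(25,3)=1188640 g(25,5)=1225785 g(25,7)=961400 g(25,9)=600875 g(25,11)=303600 g(25,13)=123970 g(25,15)=40480 g(25,17)=10350 g(25,19)=2000 g(25,21)=275 g(25,23)=24 g(25,25)=1
t=26: g(26,0)=742900 g(26,2)=1931540 g(26,4)=2414425 g(26,6)=2187185 g(26,8)=1562275 g(26,10)=904475 g(26,12)=427570 g(26,14)=164450 g(26,16)=50830 g(26,18)=12350 g(26,20)=2275 g(26,22)=299 g(26,24)=25 g(26,26)=1
Paths never hitting -1: Σ_s g(26,s) = 10400600
Paths hitting -1: 2^26 - 10400600 = 56708264
P = 56708264/67108864 = 7088533/8388608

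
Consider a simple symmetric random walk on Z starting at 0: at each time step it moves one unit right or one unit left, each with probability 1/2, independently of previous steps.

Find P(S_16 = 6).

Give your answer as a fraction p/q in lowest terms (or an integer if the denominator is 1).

To reach position 6 after 16 steps: need 11 steps of +1 and 5 of -1.
Favorable paths: C(16,11) = 4368
Total paths: 2^16 = 65536
P = 4368/65536 = 273/4096

Answer: 273/4096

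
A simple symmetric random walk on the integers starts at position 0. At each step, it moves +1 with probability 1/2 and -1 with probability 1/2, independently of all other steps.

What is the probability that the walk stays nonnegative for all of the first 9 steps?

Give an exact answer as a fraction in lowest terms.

Let f(t,s) = #length-t paths at position s with S_1..S_t all ≥ 0.
f(t,s) = f(t-1,s-1) + f(t-1,s+1) for s ≥ 0; f(t,s) = 0 for s < 0.
t=0: f(0,0)=1
t=1: f(1,1)=1
t=2: f(2,0)=1 f(2,2)=1
t=3: f(3,1)=2 f(3,3)=1
t=4: f(4,0)=2 f(4,2)=3 f(4,4)=1
t=5: f(5,1)=5 f(5,3)=4 f(5,5)=1
t=6: f(6,0)=5 f(6,2)=9 f(6,4)=5 f(6,6)=1
t=7: f(7,1)=14 f(7,3)=14 f(7,5)=6 f(7,7)=1
t=8: f(8,0)=14 f(8,2)=28 f(8,4)=20 f(8,6)=7 f(8,8)=1
t=9: f(9,1)=42 f(9,3)=48 f(9,5)=27 f(9,7)=8 f(9,9)=1
Σ_s f(9,s) = 126
P = 126/512 = 63/256

Answer: 63/256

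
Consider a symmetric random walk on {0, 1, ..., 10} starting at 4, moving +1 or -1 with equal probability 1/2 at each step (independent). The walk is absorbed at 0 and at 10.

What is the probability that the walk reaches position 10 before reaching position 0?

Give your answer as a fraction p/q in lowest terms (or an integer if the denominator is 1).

Answer: 2/5

Derivation:
Symmetric walk (p = 1/2): the harmonic-function argument gives P(hit 10 before 0 | start at 4) = a/N.
P = 4/10 = 2/5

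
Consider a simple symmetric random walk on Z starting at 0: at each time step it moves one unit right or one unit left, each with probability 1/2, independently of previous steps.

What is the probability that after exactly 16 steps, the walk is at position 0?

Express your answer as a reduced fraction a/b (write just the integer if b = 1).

Answer: 6435/32768

Derivation:
To return to 0 after 16 steps: need exactly 8 steps of +1 and 8 of -1.
Favorable paths: C(16,8) = 12870
Total paths: 2^16 = 65536
P = 12870/65536 = 6435/32768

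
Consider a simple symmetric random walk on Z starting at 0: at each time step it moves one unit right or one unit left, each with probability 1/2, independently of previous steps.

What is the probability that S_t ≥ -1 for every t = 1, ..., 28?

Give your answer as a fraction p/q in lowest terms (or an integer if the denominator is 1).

Let f(t,s) = #length-t paths at position s with S_1..S_t all ≥ -1.
f(t,s) = f(t-1,s-1) + f(t-1,s+1) for s ≥ -1; f(t,s) = 0 for s < -1.
t=0: f(0,0)=1
t=1: f(1,-1)=1 f(1,1)=1
t=2: f(2,0)=2 f(2,2)=1
t=3: f(3,-1)=2 f(3,1)=3 f(3,3)=1
t=4: f(4,0)=5 f(4,2)=4 f(4,4)=1
t=5: f(5,-1)=5 f(5,1)=9 f(5,3)=5 f(5,5)=1
t=6: f(6,0)=14 f(6,2)=14 f(6,4)=6 f(6,6)=1
t=7: f(7,-1)=14 f(7,1)=28 f(7,3)=20 f(7,5)=7 f(7,7)=1
t=8: f(8,0)=42 f(8,2)=48 f(8,4)=27 f(8,6)=8 f(8,8)=1
t=9: f(9,-1)=42 f(9,1)=90 f(9,3)=75 f(9,5)=35 f(9,7)=9 f(9,9)=1
t=10: f(10,0)=132 f(10,2)=165 f(10,4)=110 f(10,6)=44 f(10,8)=10 f(10,10)=1
t=11: f(11,-1)=132 f(11,1)=297 f(11,3)=275 f(11,5)=154 f(11,7)=54 f(11,9)=11 f(11,11)=1
t=12: f(12,0)=429 f(12,2)=572 f(12,4)=429 f(12,6)=208 f(12,8)=65 f(12,10)=12 f(12,12)=1
t=13: f(13,-1)=429 f(13,1)=1001 f(13,3)=1001 f(13,5)=637 f(13,7)=273 f(13,9)=77 f(13,11)=13 f(13,13)=1
t=14: f(14,0)=1430 f(14,2)=2002 f(14,4)=1638 f(14,6)=910 f(14,8)=350 f(14,10)=90 f(14,12)=14 f(14,14)=1
t=15: f(15,-1)=1430 f(15,1)=3432 f(15,3)=3640 f(15,5)=2548 f(15,7)=1260 f(15,9)=440 f(15,11)=104 f(15,13)=15 f(15,15)=1
t=16: f(16,0)=4862 f(16,2)=7072 f(16,4)=6188 f(16,6)=3808 f(16,8)=1700 f(16,10)=544 f(16,12)=119 f(16,14)=16 f(16,16)=1
t=17: f(17,-1)=4862 f(17,1)=11934 f(17,3)=13260 f(17,5)=9996 f(17,7)=5508 f(17,9)=2244 f(17,11)=663 f(17,13)=135 f(17,15)=17 f(17,17)=1
t=18: f(18,0)=16796 f(18,2)=25194 f(18,4)=23256 f(18,6)=15504 f(18,8)=7752 f(18,10)=2907 f(18,12)=798 f(18,14)=152 f(18,16)=18 f(18,18)=1
t=19: f(19,-1)=16796 f(19,1)=41990 f(19,3)=48450 f(19,5)=38760 f(19,7)=23256 f(19,9)=10659 f(19,11)=3705 f(19,13)=950 f(19,15)=170 f(19,17)=19 f(19,19)=1
t=20: f(20,0)=58786 f(20,2)=90440 f(20,4)=87210 f(20,6)=62016 f(20,8)=33915 f(20,10)=14364 f(20,12)=4655 f(20,14)=1120 f(20,16)=189 f(20,18)=20 f(20,20)=1
t=21: f(21,-1)=58786 f(21,1)=149226 f(21,3)=177650 f(21,5)=149226 f(21,7)=95931 f(21,9)=48279 f(21,11)=19019 f(21,13)=5775 f(21,15)=1309 f(21,17)=209 f(21,19)=21 f(21,21)=1
t=22: f(22,0)=208012 f(22,2)=326876 f(22,4)=326876 f(22,6)=245157 f(22,8)=144210 f(22,10)=67298 f(22,12)=24794 f(22,14)=7084 f(22,16)=1518 f(22,18)=230 f(22,20)=22 f(22,22)=1
t=23: f(23,-1)=208012 f(23,1)=534888 f(23,3)=653752 f(23,5)=572033 f(23,7)=389367 f(23,9)=211508 f(23,11)=92092 f(23,13)=31878 f(23,15)=8602 f(23,17)=1748 f(23,19)=252 f(23,21)=23 f(23,23)=1
t=24: f(24,0)=742900 f(24,2)=1188640 f(24,4)=1225785 f(24,6)=961400 f(24,8)=600875 f(24,10)=303600 f(24,12)=123970 f(24,14)=40480 f(24,16)=10350 f(24,18)=2000 f(24,20)=275 f(24,22)=24 f(24,24)=1
t=25: f(25,-1)=742900 f(25,1)=1931540 f(25,3)=2414425 f(25,5)=2187185 f(25,7)=1562275 f(25,9)=904475 f(25,11)=427570 f(25,13)=164450 f(25,15)=50830 f(25,17)=12350 f(25,19)=2275 f(25,21)=299 f(25,23)=25 f(25,25)=1
t=26: f(26,0)=2674440 f(26,2)=4345965 f(26,4)=4601610 f(26,6)=3749460 f(26,8)=2466750 f(26,10)=1332045 f(26,12)=592020 f(26,14)=215280 f(26,16)=63180 f(26,18)=14625 f(26,20)=2574 f(26,22)=324 f(26,24)=26 f(26,26)=1
t=27: f(27,-1)=2674440 f(27,1)=7020405 f(27,3)=8947575 f(27,5)=8351070 f(27,7)=6216210 f(27,9)=3798795 f(27,11)=1924065 f(27,13)=807300 f(27,15)=278460 f(27,17)=77805 f(27,19)=17199 f(27,21)=2898 f(27,23)=350 f(27,25)=27 f(27,27)=1
t=28: f(28,0)=9694845 f(28,2)=15967980 f(28,4)=17298645 f(28,6)=14567280 f(28,8)=10015005 f(28,10)=5722860 f(28,12)=2731365 f(28,14)=1085760 f(28,16)=356265 f(28,18)=95004 f(28,20)=20097 f(28,22)=3248 f(28,24)=377 f(28,26)=28 f(28,28)=1
Σ_s f(28,s) = 77558760
P = 77558760/268435456 = 9694845/33554432

Answer: 9694845/33554432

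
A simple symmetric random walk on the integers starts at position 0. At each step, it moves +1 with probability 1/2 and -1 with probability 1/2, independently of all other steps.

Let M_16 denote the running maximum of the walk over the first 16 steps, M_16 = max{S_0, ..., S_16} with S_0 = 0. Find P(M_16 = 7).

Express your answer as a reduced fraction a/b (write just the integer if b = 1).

Let M_16 = max(S_0,...,S_16). Use the reflection principle: for j ≥ 1, #{paths with M_16 ≥ j} = #{S_16 ≥ j} + #{S_16 ≥ j+1}.
By reflection, #{M_16 ≥ 7} = #{S_16 ≥ 7} + #{S_16 ≥ 8} = 2517 + 2517 = 5034.
#{M_16 ≥ 8} = #{S_16 ≥ 8} + #{S_16 ≥ 9} = 2517 + 697 = 3214.
#{M_16 = 7} = 5034 - 3214 = 1820.
P(M_16 = 7) = 1820/65536 = 455/16384

Answer: 455/16384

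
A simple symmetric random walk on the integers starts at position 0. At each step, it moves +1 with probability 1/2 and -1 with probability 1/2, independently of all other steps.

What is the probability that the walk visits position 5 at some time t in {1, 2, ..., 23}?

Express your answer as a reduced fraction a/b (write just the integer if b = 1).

Answer: 1289565/4194304

Derivation:
Count via complement. Let g(t,s) = #length-t paths at position s with S_1..S_t all ≠ 5.
g(t,s) = g(t-1,s-1) + g(t-1,s+1) for s ≠ 5; g(t,5) = 0.
t=0: g(0,0)=1
t=1: g(1,-1)=1 g(1,1)=1
t=2: g(2,-2)=1 g(2,0)=2 g(2,2)=1
t=3: g(3,-3)=1 g(3,-1)=3 g(3,1)=3 g(3,3)=1
t=4: g(4,-4)=1 g(4,-2)=4 g(4,0)=6 g(4,2)=4 g(4,4)=1
t=5: g(5,-5)=1 g(5,-3)=5 g(5,-1)=10 g(5,1)=10 g(5,3)=5
t=6: g(6,-6)=1 g(6,-4)=6 g(6,-2)=15 g(6,0)=20 g(6,2)=15 g(6,4)=5
t=7: g(7,-7)=1 g(7,-5)=7 g(7,-3)=21 g(7,-1)=35 g(7,1)=35 g(7,3)=20
t=8: g(8,-8)=1 g(8,-6)=8 g(8,-4)=28 g(8,-2)=56 g(8,0)=70 g(8,2)=55 g(8,4)=20
t=9: g(9,-9)=1 g(9,-7)=9 g(9,-5)=36 g(9,-3)=84 g(9,-1)=126 g(9,1)=125 g(9,3)=75
t=10: g(10,-10)=1 g(10,-8)=10 g(10,-6)=45 g(10,-4)=120 g(10,-2)=210 g(10,0)=251 g(10,2)=200 g(10,4)=75
t=11: g(11,-11)=1 g(11,-9)=11 g(11,-7)=55 g(11,-5)=165 g(11,-3)=330 g(11,-1)=461 g(11,1)=451 g(11,3)=275
t=12: g(12,-12)=1 g(12,-10)=12 g(12,-8)=66 g(12,-6)=220 g(12,-4)=495 g(12,-2)=791 g(12,0)=912 g(12,2)=726 g(12,4)=275
t=13: g(13,-13)=1 g(13,-11)=13 g(13,-9)=78 g(13,-7)=286 g(13,-5)=715 g(13,-3)=1286 g(13,-1)=1703 g(13,1)=1638 g(13,3)=1001
t=14: g(14,-14)=1 g(14,-12)=14 g(14,-10)=91 g(14,-8)=364 g(14,-6)=1001 g(14,-4)=2001 g(14,-2)=2989 g(14,0)=3341 g(14,2)=2639 g(14,4)=1001
t=15: g(15,-15)=1 g(15,-13)=15 g(15,-11)=105 g(15,-9)=455 g(15,-7)=1365 g(15,-5)=3002 g(15,-3)=4990 g(15,-1)=6330 g(15,1)=5980 g(15,3)=3640
t=16: g(16,-16)=1 g(16,-14)=16 g(16,-12)=120 g(16,-10)=560 g(16,-8)=1820 g(16,-6)=4367 g(16,-4)=7992 g(16,-2)=11320 g(16,0)=12310 g(16,2)=9620 g(16,4)=3640
t=17: g(17,-17)=1 g(17,-15)=17 g(17,-13)=136 g(17,-11)=680 g(17,-9)=2380 g(17,-7)=6187 g(17,-5)=12359 g(17,-3)=19312 g(17,-1)=23630 g(17,1)=21930 g(17,3)=13260
t=18: g(18,-18)=1 g(18,-16)=18 g(18,-14)=153 g(18,-12)=816 g(18,-10)=3060 g(18,-8)=8567 g(18,-6)=18546 g(18,-4)=31671 g(18,-2)=42942 g(18,0)=45560 g(18,2)=35190 g(18,4)=13260
t=19: g(19,-19)=1 g(19,-17)=19 g(19,-15)=171 g(19,-13)=969 g(19,-11)=3876 g(19,-9)=11627 g(19,-7)=27113 g(19,-5)=50217 g(19,-3)=74613 g(19,-1)=88502 g(19,1)=80750 g(19,3)=48450
t=20: g(20,-20)=1 g(20,-18)=20 g(20,-16)=190 g(20,-14)=1140 g(20,-12)=4845 g(20,-10)=15503 g(20,-8)=38740 g(20,-6)=77330 g(20,-4)=124830 g(20,-2)=163115 g(20,0)=169252 g(20,2)=129200 g(20,4)=48450
t=21: g(21,-21)=1 g(21,-19)=21 g(21,-17)=210 g(21,-15)=1330 g(21,-13)=5985 g(21,-11)=20348 g(21,-9)=54243 g(21,-7)=116070 g(21,-5)=202160 g(21,-3)=287945 g(21,-1)=332367 g(21,1)=298452 g(21,3)=177650
t=22: g(22,-22)=1 g(22,-20)=22 g(22,-18)=231 g(22,-16)=1540 g(22,-14)=7315 g(22,-12)=26333 g(22,-10)=74591 g(22,-8)=170313 g(22,-6)=318230 g(22,-4)=490105 g(22,-2)=620312 g(22,0)=630819 g(22,2)=476102 g(22,4)=177650
t=23: g(23,-23)=1 g(23,-21)=23 g(23,-19)=253 g(23,-17)=1771 g(23,-15)=8855 g(23,-13)=33648 g(23,-11)=100924 g(23,-9)=244904 g(23,-7)=488543 g(23,-5)=808335 g(23,-3)=1110417 g(23,-1)=1251131 g(23,1)=1106921 g(23,3)=653752
Paths never hitting 5: Σ_s g(23,s) = 5809478
Paths hitting 5: 2^23 - 5809478 = 2579130
P = 2579130/8388608 = 1289565/4194304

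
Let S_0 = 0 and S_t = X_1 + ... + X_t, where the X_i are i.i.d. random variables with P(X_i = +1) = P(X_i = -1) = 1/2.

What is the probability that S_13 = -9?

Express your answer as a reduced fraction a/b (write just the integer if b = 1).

To reach position -9 after 13 steps: need 2 steps of +1 and 11 of -1.
Favorable paths: C(13,2) = 78
Total paths: 2^13 = 8192
P = 78/8192 = 39/4096

Answer: 39/4096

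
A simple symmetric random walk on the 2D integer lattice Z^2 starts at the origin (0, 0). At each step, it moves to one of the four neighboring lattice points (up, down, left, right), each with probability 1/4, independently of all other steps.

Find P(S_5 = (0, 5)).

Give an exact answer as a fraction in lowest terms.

Let h be the number of horizontal steps (so 5-h are vertical). To end at (0,5) need (h+0)/2 right-steps and ((5-h)+5)/2 up-steps.
Sum over h with 0 ≤ h ≤ 0, h ≡ 0 (mod 2), 5-h ≡ 1 (mod 2):
h=0: C(5,0)·C(0,0)·C(5,5) = 1·1·1 = 1
Total favorable: 1
Total paths: 4^5 = 1024
P = 1/1024 = 1/1024

Answer: 1/1024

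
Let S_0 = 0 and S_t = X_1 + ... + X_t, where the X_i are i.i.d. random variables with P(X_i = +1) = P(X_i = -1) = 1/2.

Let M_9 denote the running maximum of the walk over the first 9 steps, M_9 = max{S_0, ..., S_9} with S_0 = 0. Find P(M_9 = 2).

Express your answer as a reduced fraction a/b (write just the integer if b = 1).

Answer: 21/128

Derivation:
Let M_9 = max(S_0,...,S_9). Use the reflection principle: for j ≥ 1, #{paths with M_9 ≥ j} = #{S_9 ≥ j} + #{S_9 ≥ j+1}.
By reflection, #{M_9 ≥ 2} = #{S_9 ≥ 2} + #{S_9 ≥ 3} = 130 + 130 = 260.
#{M_9 ≥ 3} = #{S_9 ≥ 3} + #{S_9 ≥ 4} = 130 + 46 = 176.
#{M_9 = 2} = 260 - 176 = 84.
P(M_9 = 2) = 84/512 = 21/128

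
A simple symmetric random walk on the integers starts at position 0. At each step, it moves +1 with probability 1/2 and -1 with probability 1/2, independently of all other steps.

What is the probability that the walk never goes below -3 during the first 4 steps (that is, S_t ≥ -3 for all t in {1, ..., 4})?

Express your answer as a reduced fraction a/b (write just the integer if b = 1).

Let f(t,s) = #length-t paths at position s with S_1..S_t all ≥ -3.
f(t,s) = f(t-1,s-1) + f(t-1,s+1) for s ≥ -3; f(t,s) = 0 for s < -3.
t=0: f(0,0)=1
t=1: f(1,-1)=1 f(1,1)=1
t=2: f(2,-2)=1 f(2,0)=2 f(2,2)=1
t=3: f(3,-3)=1 f(3,-1)=3 f(3,1)=3 f(3,3)=1
t=4: f(4,-2)=4 f(4,0)=6 f(4,2)=4 f(4,4)=1
Σ_s f(4,s) = 15
P = 15/16 = 15/16

Answer: 15/16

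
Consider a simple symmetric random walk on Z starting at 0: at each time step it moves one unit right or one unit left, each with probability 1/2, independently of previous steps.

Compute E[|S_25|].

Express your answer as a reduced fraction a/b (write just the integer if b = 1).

Answer: 16900975/4194304

Derivation:
S_25 takes values m ≡ 1 (mod 2) with |m| ≤ 25; P(S_25=m) = C(25,(25+m)/2)/2^25.
Total paths: 2^25 = 33554432
Distribution: P(S=-25)=1/33554432, P(S=-23)=25/33554432, P(S=-21)=300/33554432, P(S=-19)=2300/33554432, P(S=-17)=12650/33554432, P(S=-15)=53130/33554432, P(S=-13)=177100/33554432, P(S=-11)=480700/33554432, P(S=-9)=1081575/33554432, P(S=-7)=2042975/33554432, P(S=-5)=3268760/33554432, P(S=-3)=4457400/33554432, P(S=-1)=5200300/33554432, P(S=1)=5200300/33554432, P(S=3)=4457400/33554432, P(S=5)=3268760/33554432, P(S=7)=2042975/33554432, P(S=9)=1081575/33554432, P(S=11)=480700/33554432, P(S=13)=177100/33554432, P(S=15)=53130/33554432, P(S=17)=12650/33554432, P(S=19)=2300/33554432, P(S=21)=300/33554432, P(S=23)=25/33554432, P(S=25)=1/33554432
E[|S_25|] = Σ_m |m|·P(S_25=m) = 135207800/33554432 = 16900975/4194304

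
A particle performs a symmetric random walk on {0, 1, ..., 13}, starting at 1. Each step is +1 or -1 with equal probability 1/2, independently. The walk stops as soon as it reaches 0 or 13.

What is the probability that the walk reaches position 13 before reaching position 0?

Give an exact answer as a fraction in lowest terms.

Symmetric walk (p = 1/2): the harmonic-function argument gives P(hit 13 before 0 | start at 1) = a/N.
P = 1/13 = 1/13

Answer: 1/13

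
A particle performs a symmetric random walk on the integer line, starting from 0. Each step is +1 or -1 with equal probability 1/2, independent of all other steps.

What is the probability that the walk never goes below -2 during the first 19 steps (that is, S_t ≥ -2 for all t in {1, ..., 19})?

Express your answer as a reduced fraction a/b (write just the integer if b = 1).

Answer: 130169/262144

Derivation:
Let f(t,s) = #length-t paths at position s with S_1..S_t all ≥ -2.
f(t,s) = f(t-1,s-1) + f(t-1,s+1) for s ≥ -2; f(t,s) = 0 for s < -2.
t=0: f(0,0)=1
t=1: f(1,-1)=1 f(1,1)=1
t=2: f(2,-2)=1 f(2,0)=2 f(2,2)=1
t=3: f(3,-1)=3 f(3,1)=3 f(3,3)=1
t=4: f(4,-2)=3 f(4,0)=6 f(4,2)=4 f(4,4)=1
t=5: f(5,-1)=9 f(5,1)=10 f(5,3)=5 f(5,5)=1
t=6: f(6,-2)=9 f(6,0)=19 f(6,2)=15 f(6,4)=6 f(6,6)=1
t=7: f(7,-1)=28 f(7,1)=34 f(7,3)=21 f(7,5)=7 f(7,7)=1
t=8: f(8,-2)=28 f(8,0)=62 f(8,2)=55 f(8,4)=28 f(8,6)=8 f(8,8)=1
t=9: f(9,-1)=90 f(9,1)=117 f(9,3)=83 f(9,5)=36 f(9,7)=9 f(9,9)=1
t=10: f(10,-2)=90 f(10,0)=207 f(10,2)=200 f(10,4)=119 f(10,6)=45 f(10,8)=10 f(10,10)=1
t=11: f(11,-1)=297 f(11,1)=407 f(11,3)=319 f(11,5)=164 f(11,7)=55 f(11,9)=11 f(11,11)=1
t=12: f(12,-2)=297 f(12,0)=704 f(12,2)=726 f(12,4)=483 f(12,6)=219 f(12,8)=66 f(12,10)=12 f(12,12)=1
t=13: f(13,-1)=1001 f(13,1)=1430 f(13,3)=1209 f(13,5)=702 f(13,7)=285 f(13,9)=78 f(13,11)=13 f(13,13)=1
t=14: f(14,-2)=1001 f(14,0)=2431 f(14,2)=2639 f(14,4)=1911 f(14,6)=987 f(14,8)=363 f(14,10)=91 f(14,12)=14 f(14,14)=1
t=15: f(15,-1)=3432 f(15,1)=5070 f(15,3)=4550 f(15,5)=2898 f(15,7)=1350 f(15,9)=454 f(15,11)=105 f(15,13)=15 f(15,15)=1
t=16: f(16,-2)=3432 f(16,0)=8502 f(16,2)=9620 f(16,4)=7448 f(16,6)=4248 f(16,8)=1804 f(16,10)=559 f(16,12)=120 f(16,14)=16 f(16,16)=1
t=17: f(17,-1)=11934 f(17,1)=18122 f(17,3)=17068 f(17,5)=11696 f(17,7)=6052 f(17,9)=2363 f(17,11)=679 f(17,13)=136 f(17,15)=17 f(17,17)=1
t=18: f(18,-2)=11934 f(18,0)=30056 f(18,2)=35190 f(18,4)=28764 f(18,6)=17748 f(18,8)=8415 f(18,10)=3042 f(18,12)=815 f(18,14)=153 f(18,16)=18 f(18,18)=1
t=19: f(19,-1)=41990 f(19,1)=65246 f(19,3)=63954 f(19,5)=46512 f(19,7)=26163 f(19,9)=11457 f(19,11)=3857 f(19,13)=968 f(19,15)=171 f(19,17)=19 f(19,19)=1
Σ_s f(19,s) = 260338
P = 260338/524288 = 130169/262144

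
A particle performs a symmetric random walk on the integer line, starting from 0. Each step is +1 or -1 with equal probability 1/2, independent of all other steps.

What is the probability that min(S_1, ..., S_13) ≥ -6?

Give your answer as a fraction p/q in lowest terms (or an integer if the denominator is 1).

Answer: 3861/4096

Derivation:
Let f(t,s) = #length-t paths at position s with S_1..S_t all ≥ -6.
f(t,s) = f(t-1,s-1) + f(t-1,s+1) for s ≥ -6; f(t,s) = 0 for s < -6.
t=0: f(0,0)=1
t=1: f(1,-1)=1 f(1,1)=1
t=2: f(2,-2)=1 f(2,0)=2 f(2,2)=1
t=3: f(3,-3)=1 f(3,-1)=3 f(3,1)=3 f(3,3)=1
t=4: f(4,-4)=1 f(4,-2)=4 f(4,0)=6 f(4,2)=4 f(4,4)=1
t=5: f(5,-5)=1 f(5,-3)=5 f(5,-1)=10 f(5,1)=10 f(5,3)=5 f(5,5)=1
t=6: f(6,-6)=1 f(6,-4)=6 f(6,-2)=15 f(6,0)=20 f(6,2)=15 f(6,4)=6 f(6,6)=1
t=7: f(7,-5)=7 f(7,-3)=21 f(7,-1)=35 f(7,1)=35 f(7,3)=21 f(7,5)=7 f(7,7)=1
t=8: f(8,-6)=7 f(8,-4)=28 f(8,-2)=56 f(8,0)=70 f(8,2)=56 f(8,4)=28 f(8,6)=8 f(8,8)=1
t=9: f(9,-5)=35 f(9,-3)=84 f(9,-1)=126 f(9,1)=126 f(9,3)=84 f(9,5)=36 f(9,7)=9 f(9,9)=1
t=10: f(10,-6)=35 f(10,-4)=119 f(10,-2)=210 f(10,0)=252 f(10,2)=210 f(10,4)=120 f(10,6)=45 f(10,8)=10 f(10,10)=1
t=11: f(11,-5)=154 f(11,-3)=329 f(11,-1)=462 f(11,1)=462 f(11,3)=330 f(11,5)=165 f(11,7)=55 f(11,9)=11 f(11,11)=1
t=12: f(12,-6)=154 f(12,-4)=483 f(12,-2)=791 f(12,0)=924 f(12,2)=792 f(12,4)=495 f(12,6)=220 f(12,8)=66 f(12,10)=12 f(12,12)=1
t=13: f(13,-5)=637 f(13,-3)=1274 f(13,-1)=1715 f(13,1)=1716 f(13,3)=1287 f(13,5)=715 f(13,7)=286 f(13,9)=78 f(13,11)=13 f(13,13)=1
Σ_s f(13,s) = 7722
P = 7722/8192 = 3861/4096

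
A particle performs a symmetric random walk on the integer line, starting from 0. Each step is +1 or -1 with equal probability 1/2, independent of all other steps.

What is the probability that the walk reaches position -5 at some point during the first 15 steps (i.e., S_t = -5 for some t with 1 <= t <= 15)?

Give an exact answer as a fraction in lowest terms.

Answer: 6885/32768

Derivation:
Count via complement. Let g(t,s) = #length-t paths at position s with S_1..S_t all ≠ -5.
g(t,s) = g(t-1,s-1) + g(t-1,s+1) for s ≠ -5; g(t,-5) = 0.
t=0: g(0,0)=1
t=1: g(1,-1)=1 g(1,1)=1
t=2: g(2,-2)=1 g(2,0)=2 g(2,2)=1
t=3: g(3,-3)=1 g(3,-1)=3 g(3,1)=3 g(3,3)=1
t=4: g(4,-4)=1 g(4,-2)=4 g(4,0)=6 g(4,2)=4 g(4,4)=1
t=5: g(5,-3)=5 g(5,-1)=10 g(5,1)=10 g(5,3)=5 g(5,5)=1
t=6: g(6,-4)=5 g(6,-2)=15 g(6,0)=20 g(6,2)=15 g(6,4)=6 g(6,6)=1
t=7: g(7,-3)=20 g(7,-1)=35 g(7,1)=35 g(7,3)=21 g(7,5)=7 g(7,7)=1
t=8: g(8,-4)=20 g(8,-2)=55 g(8,0)=70 g(8,2)=56 g(8,4)=28 g(8,6)=8 g(8,8)=1
t=9: g(9,-3)=75 g(9,-1)=125 g(9,1)=126 g(9,3)=84 g(9,5)=36 g(9,7)=9 g(9,9)=1
t=10: g(10,-4)=75 g(10,-2)=200 g(10,0)=251 g(10,2)=210 g(10,4)=120 g(10,6)=45 g(10,8)=10 g(10,10)=1
t=11: g(11,-3)=275 g(11,-1)=451 g(11,1)=461 g(11,3)=330 g(11,5)=165 g(11,7)=55 g(11,9)=11 g(11,11)=1
t=12: g(12,-4)=275 g(12,-2)=726 g(12,0)=912 g(12,2)=791 g(12,4)=495 g(12,6)=220 g(12,8)=66 g(12,10)=12 g(12,12)=1
t=13: g(13,-3)=1001 g(13,-1)=1638 g(13,1)=1703 g(13,3)=1286 g(13,5)=715 g(13,7)=286 g(13,9)=78 g(13,11)=13 g(13,13)=1
t=14: g(14,-4)=1001 g(14,-2)=2639 g(14,0)=3341 g(14,2)=2989 g(14,4)=2001 g(14,6)=1001 g(14,8)=364 g(14,10)=91 g(14,12)=14 g(14,14)=1
t=15: g(15,-3)=3640 g(15,-1)=5980 g(15,1)=6330 g(15,3)=4990 g(15,5)=3002 g(15,7)=1365 g(15,9)=455 g(15,11)=105 g(15,13)=15 g(15,15)=1
Paths never hitting -5: Σ_s g(15,s) = 25883
Paths hitting -5: 2^15 - 25883 = 6885
P = 6885/32768 = 6885/32768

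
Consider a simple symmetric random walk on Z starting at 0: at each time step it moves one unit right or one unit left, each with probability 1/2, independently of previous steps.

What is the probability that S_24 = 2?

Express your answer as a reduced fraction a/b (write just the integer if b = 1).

Answer: 156009/1048576

Derivation:
To reach position 2 after 24 steps: need 13 steps of +1 and 11 of -1.
Favorable paths: C(24,13) = 2496144
Total paths: 2^24 = 16777216
P = 2496144/16777216 = 156009/1048576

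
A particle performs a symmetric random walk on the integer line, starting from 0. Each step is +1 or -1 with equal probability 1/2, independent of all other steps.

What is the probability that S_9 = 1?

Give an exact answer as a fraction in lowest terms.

Answer: 63/256

Derivation:
To reach position 1 after 9 steps: need 5 steps of +1 and 4 of -1.
Favorable paths: C(9,5) = 126
Total paths: 2^9 = 512
P = 126/512 = 63/256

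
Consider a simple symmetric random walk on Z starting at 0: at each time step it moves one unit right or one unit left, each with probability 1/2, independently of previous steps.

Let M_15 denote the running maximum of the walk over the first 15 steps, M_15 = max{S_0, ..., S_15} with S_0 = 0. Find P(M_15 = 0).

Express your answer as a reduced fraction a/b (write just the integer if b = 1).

Let M_15 = max(S_0,...,S_15). Use the reflection principle: for j ≥ 1, #{paths with M_15 ≥ j} = #{S_15 ≥ j} + #{S_15 ≥ j+1}.
P(M_15 ≥ 0) = 1 since S_0 = 0, so #{M_15 ≥ 0} = 32768.
#{M_15 ≥ 1} = #{S_15 ≥ 1} + #{S_15 ≥ 2} = 16384 + 9949 = 26333.
#{M_15 = 0} = 32768 - 26333 = 6435.
P(M_15 = 0) = 6435/32768 = 6435/32768

Answer: 6435/32768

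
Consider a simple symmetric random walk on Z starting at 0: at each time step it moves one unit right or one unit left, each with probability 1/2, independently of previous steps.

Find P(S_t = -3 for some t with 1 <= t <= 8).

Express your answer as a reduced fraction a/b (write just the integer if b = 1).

Answer: 37/128

Derivation:
Count via complement. Let g(t,s) = #length-t paths at position s with S_1..S_t all ≠ -3.
g(t,s) = g(t-1,s-1) + g(t-1,s+1) for s ≠ -3; g(t,-3) = 0.
t=0: g(0,0)=1
t=1: g(1,-1)=1 g(1,1)=1
t=2: g(2,-2)=1 g(2,0)=2 g(2,2)=1
t=3: g(3,-1)=3 g(3,1)=3 g(3,3)=1
t=4: g(4,-2)=3 g(4,0)=6 g(4,2)=4 g(4,4)=1
t=5: g(5,-1)=9 g(5,1)=10 g(5,3)=5 g(5,5)=1
t=6: g(6,-2)=9 g(6,0)=19 g(6,2)=15 g(6,4)=6 g(6,6)=1
t=7: g(7,-1)=28 g(7,1)=34 g(7,3)=21 g(7,5)=7 g(7,7)=1
t=8: g(8,-2)=28 g(8,0)=62 g(8,2)=55 g(8,4)=28 g(8,6)=8 g(8,8)=1
Paths never hitting -3: Σ_s g(8,s) = 182
Paths hitting -3: 2^8 - 182 = 74
P = 74/256 = 37/128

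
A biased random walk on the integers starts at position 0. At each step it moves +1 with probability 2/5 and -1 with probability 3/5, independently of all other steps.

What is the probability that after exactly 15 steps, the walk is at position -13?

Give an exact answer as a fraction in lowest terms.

Answer: 28697814/6103515625

Derivation:
To reach position -13 after 15 steps: need 1 step of +1 and 14 steps of -1.
Number of such sequences: C(15,1) = 15
Each has probability (2/5)^1 · (3/5)^14 = 9565938/30517578125
P = 15 · 9565938/30517578125 = 28697814/6103515625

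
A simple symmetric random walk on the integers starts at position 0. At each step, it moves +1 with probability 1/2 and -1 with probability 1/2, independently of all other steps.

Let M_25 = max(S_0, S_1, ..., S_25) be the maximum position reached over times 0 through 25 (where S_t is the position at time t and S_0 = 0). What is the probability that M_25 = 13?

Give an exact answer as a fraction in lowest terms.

Let M_25 = max(S_0,...,S_25). Use the reflection principle: for j ≥ 1, #{paths with M_25 ≥ j} = #{S_25 ≥ j} + #{S_25 ≥ j+1}.
By reflection, #{M_25 ≥ 13} = #{S_25 ≥ 13} + #{S_25 ≥ 14} = 245506 + 68406 = 313912.
#{M_25 ≥ 14} = #{S_25 ≥ 14} + #{S_25 ≥ 15} = 68406 + 68406 = 136812.
#{M_25 = 13} = 313912 - 136812 = 177100.
P(M_25 = 13) = 177100/33554432 = 44275/8388608

Answer: 44275/8388608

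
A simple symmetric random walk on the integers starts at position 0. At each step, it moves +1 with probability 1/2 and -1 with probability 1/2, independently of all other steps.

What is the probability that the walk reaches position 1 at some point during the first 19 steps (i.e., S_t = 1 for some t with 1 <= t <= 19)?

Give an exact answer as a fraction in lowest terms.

Answer: 215955/262144

Derivation:
Count via complement. Let g(t,s) = #length-t paths at position s with S_1..S_t all ≠ 1.
g(t,s) = g(t-1,s-1) + g(t-1,s+1) for s ≠ 1; g(t,1) = 0.
t=0: g(0,0)=1
t=1: g(1,-1)=1
t=2: g(2,-2)=1 g(2,0)=1
t=3: g(3,-3)=1 g(3,-1)=2
t=4: g(4,-4)=1 g(4,-2)=3 g(4,0)=2
t=5: g(5,-5)=1 g(5,-3)=4 g(5,-1)=5
t=6: g(6,-6)=1 g(6,-4)=5 g(6,-2)=9 g(6,0)=5
t=7: g(7,-7)=1 g(7,-5)=6 g(7,-3)=14 g(7,-1)=14
t=8: g(8,-8)=1 g(8,-6)=7 g(8,-4)=20 g(8,-2)=28 g(8,0)=14
t=9: g(9,-9)=1 g(9,-7)=8 g(9,-5)=27 g(9,-3)=48 g(9,-1)=42
t=10: g(10,-10)=1 g(10,-8)=9 g(10,-6)=35 g(10,-4)=75 g(10,-2)=90 g(10,0)=42
t=11: g(11,-11)=1 g(11,-9)=10 g(11,-7)=44 g(11,-5)=110 g(11,-3)=165 g(11,-1)=132
t=12: g(12,-12)=1 g(12,-10)=11 g(12,-8)=54 g(12,-6)=154 g(12,-4)=275 g(12,-2)=297 g(12,0)=132
t=13: g(13,-13)=1 g(13,-11)=12 g(13,-9)=65 g(13,-7)=208 g(13,-5)=429 g(13,-3)=572 g(13,-1)=429
t=14: g(14,-14)=1 g(14,-12)=13 g(14,-10)=77 g(14,-8)=273 g(14,-6)=637 g(14,-4)=1001 g(14,-2)=1001 g(14,0)=429
t=15: g(15,-15)=1 g(15,-13)=14 g(15,-11)=90 g(15,-9)=350 g(15,-7)=910 g(15,-5)=1638 g(15,-3)=2002 g(15,-1)=1430
t=16: g(16,-16)=1 g(16,-14)=15 g(16,-12)=104 g(16,-10)=440 g(16,-8)=1260 g(16,-6)=2548 g(16,-4)=3640 g(16,-2)=3432 g(16,0)=1430
t=17: g(17,-17)=1 g(17,-15)=16 g(17,-13)=119 g(17,-11)=544 g(17,-9)=1700 g(17,-7)=3808 g(17,-5)=6188 g(17,-3)=7072 g(17,-1)=4862
t=18: g(18,-18)=1 g(18,-16)=17 g(18,-14)=135 g(18,-12)=663 g(18,-10)=2244 g(18,-8)=5508 g(18,-6)=9996 g(18,-4)=13260 g(18,-2)=11934 g(18,0)=4862
t=19: g(19,-19)=1 g(19,-17)=18 g(19,-15)=152 g(19,-13)=798 g(19,-11)=2907 g(19,-9)=7752 g(19,-7)=15504 g(19,-5)=23256 g(19,-3)=25194 g(19,-1)=16796
Paths never hitting 1: Σ_s g(19,s) = 92378
Paths hitting 1: 2^19 - 92378 = 431910
P = 431910/524288 = 215955/262144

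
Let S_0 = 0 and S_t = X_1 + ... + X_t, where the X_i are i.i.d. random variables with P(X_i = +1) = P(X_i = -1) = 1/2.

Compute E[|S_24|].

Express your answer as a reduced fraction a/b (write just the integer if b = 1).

S_24 takes values m ≡ 0 (mod 2) with |m| ≤ 24; P(S_24=m) = C(24,(24+m)/2)/2^24.
Total paths: 2^24 = 16777216
Distribution: P(S=-24)=1/16777216, P(S=-22)=24/16777216, P(S=-20)=276/16777216, P(S=-18)=2024/16777216, P(S=-16)=10626/16777216, P(S=-14)=42504/16777216, P(S=-12)=134596/16777216, P(S=-10)=346104/16777216, P(S=-8)=735471/16777216, P(S=-6)=1307504/16777216, P(S=-4)=1961256/16777216, P(S=-2)=2496144/16777216, P(S=0)=2704156/16777216, P(S=2)=2496144/16777216, P(S=4)=1961256/16777216, P(S=6)=1307504/16777216, P(S=8)=735471/16777216, P(S=10)=346104/16777216, P(S=12)=134596/16777216, P(S=14)=42504/16777216, P(S=16)=10626/16777216, P(S=18)=2024/16777216, P(S=20)=276/16777216, P(S=22)=24/16777216, P(S=24)=1/16777216
E[|S_24|] = Σ_m |m|·P(S_24=m) = 64899744/16777216 = 2028117/524288

Answer: 2028117/524288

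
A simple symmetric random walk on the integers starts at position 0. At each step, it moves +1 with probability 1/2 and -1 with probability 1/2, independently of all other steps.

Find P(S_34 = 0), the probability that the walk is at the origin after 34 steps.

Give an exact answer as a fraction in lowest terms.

Answer: 583401555/4294967296

Derivation:
To return to 0 after 34 steps: need exactly 17 steps of +1 and 17 of -1.
Favorable paths: C(34,17) = 2333606220
Total paths: 2^34 = 17179869184
P = 2333606220/17179869184 = 583401555/4294967296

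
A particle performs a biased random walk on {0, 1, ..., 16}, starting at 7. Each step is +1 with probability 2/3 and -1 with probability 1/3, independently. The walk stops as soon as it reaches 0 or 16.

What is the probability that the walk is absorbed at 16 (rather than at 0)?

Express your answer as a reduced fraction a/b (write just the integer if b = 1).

Answer: 65024/65535

Derivation:
Biased walk: p = 2/3, q = 1/3, r = q/p = 1/2
Gambler's ruin: P(hit 16 before 0 | start at 7) = (1 - r^a)/(1 - r^N)
r^7 = 1/128; r^16 = 1/65536
P = (1 - 1/128) / (1 - 1/65536) = 127/128 / 65535/65536 = 65024/65535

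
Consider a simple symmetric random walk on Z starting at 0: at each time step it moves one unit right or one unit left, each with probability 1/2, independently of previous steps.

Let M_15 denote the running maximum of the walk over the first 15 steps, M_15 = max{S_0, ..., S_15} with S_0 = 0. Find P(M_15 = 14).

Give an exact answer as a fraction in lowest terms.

Answer: 1/32768

Derivation:
Let M_15 = max(S_0,...,S_15). Use the reflection principle: for j ≥ 1, #{paths with M_15 ≥ j} = #{S_15 ≥ j} + #{S_15 ≥ j+1}.
By reflection, #{M_15 ≥ 14} = #{S_15 ≥ 14} + #{S_15 ≥ 15} = 1 + 1 = 2.
#{M_15 ≥ 15} = #{S_15 ≥ 15} + #{S_15 ≥ 16} = 1 + 0 = 1.
#{M_15 = 14} = 2 - 1 = 1.
P(M_15 = 14) = 1/32768 = 1/32768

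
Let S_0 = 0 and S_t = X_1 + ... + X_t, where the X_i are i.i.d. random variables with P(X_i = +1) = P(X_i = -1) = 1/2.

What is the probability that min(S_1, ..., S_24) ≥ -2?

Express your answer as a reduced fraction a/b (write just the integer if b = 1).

Answer: 1924111/4194304

Derivation:
Let f(t,s) = #length-t paths at position s with S_1..S_t all ≥ -2.
f(t,s) = f(t-1,s-1) + f(t-1,s+1) for s ≥ -2; f(t,s) = 0 for s < -2.
t=0: f(0,0)=1
t=1: f(1,-1)=1 f(1,1)=1
t=2: f(2,-2)=1 f(2,0)=2 f(2,2)=1
t=3: f(3,-1)=3 f(3,1)=3 f(3,3)=1
t=4: f(4,-2)=3 f(4,0)=6 f(4,2)=4 f(4,4)=1
t=5: f(5,-1)=9 f(5,1)=10 f(5,3)=5 f(5,5)=1
t=6: f(6,-2)=9 f(6,0)=19 f(6,2)=15 f(6,4)=6 f(6,6)=1
t=7: f(7,-1)=28 f(7,1)=34 f(7,3)=21 f(7,5)=7 f(7,7)=1
t=8: f(8,-2)=28 f(8,0)=62 f(8,2)=55 f(8,4)=28 f(8,6)=8 f(8,8)=1
t=9: f(9,-1)=90 f(9,1)=117 f(9,3)=83 f(9,5)=36 f(9,7)=9 f(9,9)=1
t=10: f(10,-2)=90 f(10,0)=207 f(10,2)=200 f(10,4)=119 f(10,6)=45 f(10,8)=10 f(10,10)=1
t=11: f(11,-1)=297 f(11,1)=407 f(11,3)=319 f(11,5)=164 f(11,7)=55 f(11,9)=11 f(11,11)=1
t=12: f(12,-2)=297 f(12,0)=704 f(12,2)=726 f(12,4)=483 f(12,6)=219 f(12,8)=66 f(12,10)=12 f(12,12)=1
t=13: f(13,-1)=1001 f(13,1)=1430 f(13,3)=1209 f(13,5)=702 f(13,7)=285 f(13,9)=78 f(13,11)=13 f(13,13)=1
t=14: f(14,-2)=1001 f(14,0)=2431 f(14,2)=2639 f(14,4)=1911 f(14,6)=987 f(14,8)=363 f(14,10)=91 f(14,12)=14 f(14,14)=1
t=15: f(15,-1)=3432 f(15,1)=5070 f(15,3)=4550 f(15,5)=2898 f(15,7)=1350 f(15,9)=454 f(15,11)=105 f(15,13)=15 f(15,15)=1
t=16: f(16,-2)=3432 f(16,0)=8502 f(16,2)=9620 f(16,4)=7448 f(16,6)=4248 f(16,8)=1804 f(16,10)=559 f(16,12)=120 f(16,14)=16 f(16,16)=1
t=17: f(17,-1)=11934 f(17,1)=18122 f(17,3)=17068 f(17,5)=11696 f(17,7)=6052 f(17,9)=2363 f(17,11)=679 f(17,13)=136 f(17,15)=17 f(17,17)=1
t=18: f(18,-2)=11934 f(18,0)=30056 f(18,2)=35190 f(18,4)=28764 f(18,6)=17748 f(18,8)=8415 f(18,10)=3042 f(18,12)=815 f(18,14)=153 f(18,16)=18 f(18,18)=1
t=19: f(19,-1)=41990 f(19,1)=65246 f(19,3)=63954 f(19,5)=46512 f(19,7)=26163 f(19,9)=11457 f(19,11)=3857 f(19,13)=968 f(19,15)=171 f(19,17)=19 f(19,19)=1
t=20: f(20,-2)=41990 f(20,0)=107236 f(20,2)=129200 f(20,4)=110466 f(20,6)=72675 f(20,8)=37620 f(20,10)=15314 f(20,12)=4825 f(20,14)=1139 f(20,16)=190 f(20,18)=20 f(20,20)=1
t=21: f(21,-1)=149226 f(21,1)=236436 f(21,3)=239666 f(21,5)=183141 f(21,7)=110295 f(21,9)=52934 f(21,11)=20139 f(21,13)=5964 f(21,15)=1329 f(21,17)=210 f(21,19)=21 f(21,21)=1
t=22: f(22,-2)=149226 f(22,0)=385662 f(22,2)=476102 f(22,4)=422807 f(22,6)=293436 f(22,8)=163229 f(22,10)=73073 f(22,12)=26103 f(22,14)=7293 f(22,16)=1539 f(22,18)=231 f(22,20)=22 f(22,22)=1
t=23: f(23,-1)=534888 f(23,1)=861764 f(23,3)=898909 f(23,5)=716243 f(23,7)=456665 f(23,9)=236302 f(23,11)=99176 f(23,13)=33396 f(23,15)=8832 f(23,17)=1770 f(23,19)=253 f(23,21)=23 f(23,23)=1
t=24: f(24,-2)=534888 f(24,0)=1396652 f(24,2)=1760673 f(24,4)=1615152 f(24,6)=1172908 f(24,8)=692967 f(24,10)=335478 f(24,12)=132572 f(24,14)=42228 f(24,16)=10602 f(24,18)=2023 f(24,20)=276 f(24,22)=24 f(24,24)=1
Σ_s f(24,s) = 7696444
P = 7696444/16777216 = 1924111/4194304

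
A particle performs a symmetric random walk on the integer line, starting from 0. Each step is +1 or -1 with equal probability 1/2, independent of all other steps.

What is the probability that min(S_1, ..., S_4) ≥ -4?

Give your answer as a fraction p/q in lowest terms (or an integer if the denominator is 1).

Answer: 1

Derivation:
Let f(t,s) = #length-t paths at position s with S_1..S_t all ≥ -4.
f(t,s) = f(t-1,s-1) + f(t-1,s+1) for s ≥ -4; f(t,s) = 0 for s < -4.
t=0: f(0,0)=1
t=1: f(1,-1)=1 f(1,1)=1
t=2: f(2,-2)=1 f(2,0)=2 f(2,2)=1
t=3: f(3,-3)=1 f(3,-1)=3 f(3,1)=3 f(3,3)=1
t=4: f(4,-4)=1 f(4,-2)=4 f(4,0)=6 f(4,2)=4 f(4,4)=1
Σ_s f(4,s) = 16
P = 16/16 = 1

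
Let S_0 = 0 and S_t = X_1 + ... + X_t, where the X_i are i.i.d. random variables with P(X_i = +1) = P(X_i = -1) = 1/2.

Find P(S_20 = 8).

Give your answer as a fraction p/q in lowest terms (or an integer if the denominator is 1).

Answer: 4845/131072

Derivation:
To reach position 8 after 20 steps: need 14 steps of +1 and 6 of -1.
Favorable paths: C(20,14) = 38760
Total paths: 2^20 = 1048576
P = 38760/1048576 = 4845/131072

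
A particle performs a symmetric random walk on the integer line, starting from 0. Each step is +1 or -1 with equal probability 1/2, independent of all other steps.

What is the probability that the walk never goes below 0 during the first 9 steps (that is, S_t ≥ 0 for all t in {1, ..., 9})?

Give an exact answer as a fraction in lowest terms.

Let f(t,s) = #length-t paths at position s with S_1..S_t all ≥ 0.
f(t,s) = f(t-1,s-1) + f(t-1,s+1) for s ≥ 0; f(t,s) = 0 for s < 0.
t=0: f(0,0)=1
t=1: f(1,1)=1
t=2: f(2,0)=1 f(2,2)=1
t=3: f(3,1)=2 f(3,3)=1
t=4: f(4,0)=2 f(4,2)=3 f(4,4)=1
t=5: f(5,1)=5 f(5,3)=4 f(5,5)=1
t=6: f(6,0)=5 f(6,2)=9 f(6,4)=5 f(6,6)=1
t=7: f(7,1)=14 f(7,3)=14 f(7,5)=6 f(7,7)=1
t=8: f(8,0)=14 f(8,2)=28 f(8,4)=20 f(8,6)=7 f(8,8)=1
t=9: f(9,1)=42 f(9,3)=48 f(9,5)=27 f(9,7)=8 f(9,9)=1
Σ_s f(9,s) = 126
P = 126/512 = 63/256

Answer: 63/256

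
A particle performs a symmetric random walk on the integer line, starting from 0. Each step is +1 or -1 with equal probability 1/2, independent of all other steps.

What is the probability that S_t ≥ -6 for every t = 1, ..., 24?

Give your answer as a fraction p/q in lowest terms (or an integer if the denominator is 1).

Let f(t,s) = #length-t paths at position s with S_1..S_t all ≥ -6.
f(t,s) = f(t-1,s-1) + f(t-1,s+1) for s ≥ -6; f(t,s) = 0 for s < -6.
t=0: f(0,0)=1
t=1: f(1,-1)=1 f(1,1)=1
t=2: f(2,-2)=1 f(2,0)=2 f(2,2)=1
t=3: f(3,-3)=1 f(3,-1)=3 f(3,1)=3 f(3,3)=1
t=4: f(4,-4)=1 f(4,-2)=4 f(4,0)=6 f(4,2)=4 f(4,4)=1
t=5: f(5,-5)=1 f(5,-3)=5 f(5,-1)=10 f(5,1)=10 f(5,3)=5 f(5,5)=1
t=6: f(6,-6)=1 f(6,-4)=6 f(6,-2)=15 f(6,0)=20 f(6,2)=15 f(6,4)=6 f(6,6)=1
t=7: f(7,-5)=7 f(7,-3)=21 f(7,-1)=35 f(7,1)=35 f(7,3)=21 f(7,5)=7 f(7,7)=1
t=8: f(8,-6)=7 f(8,-4)=28 f(8,-2)=56 f(8,0)=70 f(8,2)=56 f(8,4)=28 f(8,6)=8 f(8,8)=1
t=9: f(9,-5)=35 f(9,-3)=84 f(9,-1)=126 f(9,1)=126 f(9,3)=84 f(9,5)=36 f(9,7)=9 f(9,9)=1
t=10: f(10,-6)=35 f(10,-4)=119 f(10,-2)=210 f(10,0)=252 f(10,2)=210 f(10,4)=120 f(10,6)=45 f(10,8)=10 f(10,10)=1
t=11: f(11,-5)=154 f(11,-3)=329 f(11,-1)=462 f(11,1)=462 f(11,3)=330 f(11,5)=165 f(11,7)=55 f(11,9)=11 f(11,11)=1
t=12: f(12,-6)=154 f(12,-4)=483 f(12,-2)=791 f(12,0)=924 f(12,2)=792 f(12,4)=495 f(12,6)=220 f(12,8)=66 f(12,10)=12 f(12,12)=1
t=13: f(13,-5)=637 f(13,-3)=1274 f(13,-1)=1715 f(13,1)=1716 f(13,3)=1287 f(13,5)=715 f(13,7)=286 f(13,9)=78 f(13,11)=13 f(13,13)=1
t=14: f(14,-6)=637 f(14,-4)=1911 f(14,-2)=2989 f(14,0)=3431 f(14,2)=3003 f(14,4)=2002 f(14,6)=1001 f(14,8)=364 f(14,10)=91 f(14,12)=14 f(14,14)=1
t=15: f(15,-5)=2548 f(15,-3)=4900 f(15,-1)=6420 f(15,1)=6434 f(15,3)=5005 f(15,5)=3003 f(15,7)=1365 f(15,9)=455 f(15,11)=105 f(15,13)=15 f(15,15)=1
t=16: f(16,-6)=2548 f(16,-4)=7448 f(16,-2)=11320 f(16,0)=12854 f(16,2)=11439 f(16,4)=8008 f(16,6)=4368 f(16,8)=1820 f(16,10)=560 f(16,12)=120 f(16,14)=16 f(16,16)=1
t=17: f(17,-5)=9996 f(17,-3)=18768 f(17,-1)=24174 f(17,1)=24293 f(17,3)=19447 f(17,5)=12376 f(17,7)=6188 f(17,9)=2380 f(17,11)=680 f(17,13)=136 f(17,15)=17 f(17,17)=1
t=18: f(18,-6)=9996 f(18,-4)=28764 f(18,-2)=42942 f(18,0)=48467 f(18,2)=43740 f(18,4)=31823 f(18,6)=18564 f(18,8)=8568 f(18,10)=3060 f(18,12)=816 f(18,14)=153 f(18,16)=18 f(18,18)=1
t=19: f(19,-5)=38760 f(19,-3)=71706 f(19,-1)=91409 f(19,1)=92207 f(19,3)=75563 f(19,5)=50387 f(19,7)=27132 f(19,9)=11628 f(19,11)=3876 f(19,13)=969 f(19,15)=171 f(19,17)=19 f(19,19)=1
t=20: f(20,-6)=38760 f(20,-4)=110466 f(20,-2)=163115 f(20,0)=183616 f(20,2)=167770 f(20,4)=125950 f(20,6)=77519 f(20,8)=38760 f(20,10)=15504 f(20,12)=4845 f(20,14)=1140 f(20,16)=190 f(20,18)=20 f(20,20)=1
t=21: f(21,-5)=149226 f(21,-3)=273581 f(21,-1)=346731 f(21,1)=351386 f(21,3)=293720 f(21,5)=203469 f(21,7)=116279 f(21,9)=54264 f(21,11)=20349 f(21,13)=5985 f(21,15)=1330 f(21,17)=210 f(21,19)=21 f(21,21)=1
t=22: f(22,-6)=149226 f(22,-4)=422807 f(22,-2)=620312 f(22,0)=698117 f(22,2)=645106 f(22,4)=497189 f(22,6)=319748 f(22,8)=170543 f(22,10)=74613 f(22,12)=26334 f(22,14)=7315 f(22,16)=1540 f(22,18)=231 f(22,20)=22 f(22,22)=1
t=23: f(23,-5)=572033 f(23,-3)=1043119 f(23,-1)=1318429 f(23,1)=1343223 f(23,3)=1142295 f(23,5)=816937 f(23,7)=490291 f(23,9)=245156 f(23,11)=100947 f(23,13)=33649 f(23,15)=8855 f(23,17)=1771 f(23,19)=253 f(23,21)=23 f(23,23)=1
t=24: f(24,-6)=572033 f(24,-4)=1615152 f(24,-2)=2361548 f(24,0)=2661652 f(24,2)=2485518 f(24,4)=1959232 f(24,6)=1307228 f(24,8)=735447 f(24,10)=346103 f(24,12)=134596 f(24,14)=42504 f(24,16)=10626 f(24,18)=2024 f(24,20)=276 f(24,22)=24 f(24,24)=1
Σ_s f(24,s) = 14233964
P = 14233964/16777216 = 3558491/4194304

Answer: 3558491/4194304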